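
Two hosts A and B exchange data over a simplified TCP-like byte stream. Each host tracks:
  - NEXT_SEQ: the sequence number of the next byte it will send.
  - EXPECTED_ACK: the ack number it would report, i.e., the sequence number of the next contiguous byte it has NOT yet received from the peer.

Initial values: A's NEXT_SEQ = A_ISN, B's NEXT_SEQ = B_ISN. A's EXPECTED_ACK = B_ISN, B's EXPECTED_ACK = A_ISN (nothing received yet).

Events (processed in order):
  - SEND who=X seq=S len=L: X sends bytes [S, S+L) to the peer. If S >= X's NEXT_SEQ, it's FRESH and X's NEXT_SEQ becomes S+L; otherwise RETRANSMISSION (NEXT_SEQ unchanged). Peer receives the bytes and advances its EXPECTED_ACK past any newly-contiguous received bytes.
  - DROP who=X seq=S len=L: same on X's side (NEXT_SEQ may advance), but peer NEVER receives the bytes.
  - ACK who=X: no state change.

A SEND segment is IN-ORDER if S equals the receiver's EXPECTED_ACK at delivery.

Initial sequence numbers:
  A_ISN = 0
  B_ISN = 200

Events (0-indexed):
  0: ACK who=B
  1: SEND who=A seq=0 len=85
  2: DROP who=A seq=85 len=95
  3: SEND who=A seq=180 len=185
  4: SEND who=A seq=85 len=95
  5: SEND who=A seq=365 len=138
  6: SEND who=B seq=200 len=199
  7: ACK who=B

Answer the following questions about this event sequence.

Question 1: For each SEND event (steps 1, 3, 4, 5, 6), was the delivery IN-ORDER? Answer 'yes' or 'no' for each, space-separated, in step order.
Step 1: SEND seq=0 -> in-order
Step 3: SEND seq=180 -> out-of-order
Step 4: SEND seq=85 -> in-order
Step 5: SEND seq=365 -> in-order
Step 6: SEND seq=200 -> in-order

Answer: yes no yes yes yes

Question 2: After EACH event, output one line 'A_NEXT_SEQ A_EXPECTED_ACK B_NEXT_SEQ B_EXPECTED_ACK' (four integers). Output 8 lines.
0 200 200 0
85 200 200 85
180 200 200 85
365 200 200 85
365 200 200 365
503 200 200 503
503 399 399 503
503 399 399 503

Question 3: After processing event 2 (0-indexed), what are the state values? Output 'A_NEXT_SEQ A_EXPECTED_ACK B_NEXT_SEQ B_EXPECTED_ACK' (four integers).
After event 0: A_seq=0 A_ack=200 B_seq=200 B_ack=0
After event 1: A_seq=85 A_ack=200 B_seq=200 B_ack=85
After event 2: A_seq=180 A_ack=200 B_seq=200 B_ack=85

180 200 200 85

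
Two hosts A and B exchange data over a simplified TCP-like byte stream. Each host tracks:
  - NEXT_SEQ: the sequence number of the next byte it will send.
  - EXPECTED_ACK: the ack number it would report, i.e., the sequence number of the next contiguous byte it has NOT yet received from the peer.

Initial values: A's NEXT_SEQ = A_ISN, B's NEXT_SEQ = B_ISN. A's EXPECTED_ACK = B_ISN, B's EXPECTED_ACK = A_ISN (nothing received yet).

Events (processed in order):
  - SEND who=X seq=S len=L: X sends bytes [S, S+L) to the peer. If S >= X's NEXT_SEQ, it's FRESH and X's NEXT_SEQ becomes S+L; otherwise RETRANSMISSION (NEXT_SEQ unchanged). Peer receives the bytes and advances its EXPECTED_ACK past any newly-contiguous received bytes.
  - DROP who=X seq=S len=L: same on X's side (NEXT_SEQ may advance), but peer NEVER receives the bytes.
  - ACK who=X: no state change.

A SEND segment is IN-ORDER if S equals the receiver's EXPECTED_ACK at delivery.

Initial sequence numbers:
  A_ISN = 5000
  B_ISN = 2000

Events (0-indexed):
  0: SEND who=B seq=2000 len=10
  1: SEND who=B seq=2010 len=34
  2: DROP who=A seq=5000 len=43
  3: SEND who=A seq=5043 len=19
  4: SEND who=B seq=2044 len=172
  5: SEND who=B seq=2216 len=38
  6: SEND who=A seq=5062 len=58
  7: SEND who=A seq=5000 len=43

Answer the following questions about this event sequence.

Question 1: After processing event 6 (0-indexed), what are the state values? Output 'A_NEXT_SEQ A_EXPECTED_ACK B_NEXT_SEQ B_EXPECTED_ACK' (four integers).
After event 0: A_seq=5000 A_ack=2010 B_seq=2010 B_ack=5000
After event 1: A_seq=5000 A_ack=2044 B_seq=2044 B_ack=5000
After event 2: A_seq=5043 A_ack=2044 B_seq=2044 B_ack=5000
After event 3: A_seq=5062 A_ack=2044 B_seq=2044 B_ack=5000
After event 4: A_seq=5062 A_ack=2216 B_seq=2216 B_ack=5000
After event 5: A_seq=5062 A_ack=2254 B_seq=2254 B_ack=5000
After event 6: A_seq=5120 A_ack=2254 B_seq=2254 B_ack=5000

5120 2254 2254 5000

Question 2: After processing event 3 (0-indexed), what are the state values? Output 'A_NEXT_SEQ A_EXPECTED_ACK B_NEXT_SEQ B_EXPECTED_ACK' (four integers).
After event 0: A_seq=5000 A_ack=2010 B_seq=2010 B_ack=5000
After event 1: A_seq=5000 A_ack=2044 B_seq=2044 B_ack=5000
After event 2: A_seq=5043 A_ack=2044 B_seq=2044 B_ack=5000
After event 3: A_seq=5062 A_ack=2044 B_seq=2044 B_ack=5000

5062 2044 2044 5000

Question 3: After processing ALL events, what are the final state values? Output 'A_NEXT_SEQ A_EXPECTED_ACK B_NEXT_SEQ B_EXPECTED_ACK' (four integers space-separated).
Answer: 5120 2254 2254 5120

Derivation:
After event 0: A_seq=5000 A_ack=2010 B_seq=2010 B_ack=5000
After event 1: A_seq=5000 A_ack=2044 B_seq=2044 B_ack=5000
After event 2: A_seq=5043 A_ack=2044 B_seq=2044 B_ack=5000
After event 3: A_seq=5062 A_ack=2044 B_seq=2044 B_ack=5000
After event 4: A_seq=5062 A_ack=2216 B_seq=2216 B_ack=5000
After event 5: A_seq=5062 A_ack=2254 B_seq=2254 B_ack=5000
After event 6: A_seq=5120 A_ack=2254 B_seq=2254 B_ack=5000
After event 7: A_seq=5120 A_ack=2254 B_seq=2254 B_ack=5120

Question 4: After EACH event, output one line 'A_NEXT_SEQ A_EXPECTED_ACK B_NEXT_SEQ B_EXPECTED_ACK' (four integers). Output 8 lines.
5000 2010 2010 5000
5000 2044 2044 5000
5043 2044 2044 5000
5062 2044 2044 5000
5062 2216 2216 5000
5062 2254 2254 5000
5120 2254 2254 5000
5120 2254 2254 5120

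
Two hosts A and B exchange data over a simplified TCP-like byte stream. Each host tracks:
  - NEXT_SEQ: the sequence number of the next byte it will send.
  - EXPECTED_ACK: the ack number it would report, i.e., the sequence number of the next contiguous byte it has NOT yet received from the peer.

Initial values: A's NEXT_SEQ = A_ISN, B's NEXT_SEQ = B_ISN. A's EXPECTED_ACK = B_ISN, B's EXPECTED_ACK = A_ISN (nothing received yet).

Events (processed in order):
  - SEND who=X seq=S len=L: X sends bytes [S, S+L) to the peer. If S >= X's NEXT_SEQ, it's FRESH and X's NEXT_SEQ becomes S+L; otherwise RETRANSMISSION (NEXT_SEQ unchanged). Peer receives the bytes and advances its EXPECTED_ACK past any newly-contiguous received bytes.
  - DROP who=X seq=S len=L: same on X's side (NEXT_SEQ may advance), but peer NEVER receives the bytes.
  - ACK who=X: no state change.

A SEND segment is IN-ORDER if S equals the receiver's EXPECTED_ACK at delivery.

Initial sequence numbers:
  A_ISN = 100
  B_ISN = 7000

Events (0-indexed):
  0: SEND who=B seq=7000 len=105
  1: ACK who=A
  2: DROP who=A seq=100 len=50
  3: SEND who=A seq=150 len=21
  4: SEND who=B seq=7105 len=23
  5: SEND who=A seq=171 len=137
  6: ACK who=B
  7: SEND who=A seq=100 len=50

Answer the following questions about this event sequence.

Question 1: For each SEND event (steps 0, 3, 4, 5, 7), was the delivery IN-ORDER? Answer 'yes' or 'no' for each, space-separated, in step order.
Answer: yes no yes no yes

Derivation:
Step 0: SEND seq=7000 -> in-order
Step 3: SEND seq=150 -> out-of-order
Step 4: SEND seq=7105 -> in-order
Step 5: SEND seq=171 -> out-of-order
Step 7: SEND seq=100 -> in-order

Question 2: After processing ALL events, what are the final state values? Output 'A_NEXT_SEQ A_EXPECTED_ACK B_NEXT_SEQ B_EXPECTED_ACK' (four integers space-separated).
After event 0: A_seq=100 A_ack=7105 B_seq=7105 B_ack=100
After event 1: A_seq=100 A_ack=7105 B_seq=7105 B_ack=100
After event 2: A_seq=150 A_ack=7105 B_seq=7105 B_ack=100
After event 3: A_seq=171 A_ack=7105 B_seq=7105 B_ack=100
After event 4: A_seq=171 A_ack=7128 B_seq=7128 B_ack=100
After event 5: A_seq=308 A_ack=7128 B_seq=7128 B_ack=100
After event 6: A_seq=308 A_ack=7128 B_seq=7128 B_ack=100
After event 7: A_seq=308 A_ack=7128 B_seq=7128 B_ack=308

Answer: 308 7128 7128 308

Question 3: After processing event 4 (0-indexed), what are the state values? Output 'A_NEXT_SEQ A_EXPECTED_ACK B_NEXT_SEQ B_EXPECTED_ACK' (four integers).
After event 0: A_seq=100 A_ack=7105 B_seq=7105 B_ack=100
After event 1: A_seq=100 A_ack=7105 B_seq=7105 B_ack=100
After event 2: A_seq=150 A_ack=7105 B_seq=7105 B_ack=100
After event 3: A_seq=171 A_ack=7105 B_seq=7105 B_ack=100
After event 4: A_seq=171 A_ack=7128 B_seq=7128 B_ack=100

171 7128 7128 100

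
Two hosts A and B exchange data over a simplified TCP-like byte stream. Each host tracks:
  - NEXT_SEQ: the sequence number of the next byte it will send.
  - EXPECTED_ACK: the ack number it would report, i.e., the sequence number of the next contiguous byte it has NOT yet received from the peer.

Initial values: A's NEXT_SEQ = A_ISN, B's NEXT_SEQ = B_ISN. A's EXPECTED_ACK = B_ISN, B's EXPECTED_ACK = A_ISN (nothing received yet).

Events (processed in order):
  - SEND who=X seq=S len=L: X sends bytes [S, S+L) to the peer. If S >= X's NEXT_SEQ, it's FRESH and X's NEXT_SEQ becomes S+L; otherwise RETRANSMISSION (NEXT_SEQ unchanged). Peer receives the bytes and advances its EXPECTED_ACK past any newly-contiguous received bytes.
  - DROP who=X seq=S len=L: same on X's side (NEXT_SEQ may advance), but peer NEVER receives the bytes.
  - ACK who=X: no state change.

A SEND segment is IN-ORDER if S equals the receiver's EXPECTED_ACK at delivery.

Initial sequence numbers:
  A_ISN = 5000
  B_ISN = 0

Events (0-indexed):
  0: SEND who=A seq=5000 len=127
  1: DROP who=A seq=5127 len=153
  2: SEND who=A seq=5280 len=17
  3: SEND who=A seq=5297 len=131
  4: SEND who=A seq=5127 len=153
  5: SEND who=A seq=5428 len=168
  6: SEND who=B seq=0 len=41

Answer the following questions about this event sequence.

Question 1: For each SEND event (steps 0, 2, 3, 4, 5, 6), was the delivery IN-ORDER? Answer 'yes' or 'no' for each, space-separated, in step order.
Step 0: SEND seq=5000 -> in-order
Step 2: SEND seq=5280 -> out-of-order
Step 3: SEND seq=5297 -> out-of-order
Step 4: SEND seq=5127 -> in-order
Step 5: SEND seq=5428 -> in-order
Step 6: SEND seq=0 -> in-order

Answer: yes no no yes yes yes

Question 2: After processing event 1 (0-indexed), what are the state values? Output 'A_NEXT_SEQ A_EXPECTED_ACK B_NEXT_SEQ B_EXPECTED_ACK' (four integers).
After event 0: A_seq=5127 A_ack=0 B_seq=0 B_ack=5127
After event 1: A_seq=5280 A_ack=0 B_seq=0 B_ack=5127

5280 0 0 5127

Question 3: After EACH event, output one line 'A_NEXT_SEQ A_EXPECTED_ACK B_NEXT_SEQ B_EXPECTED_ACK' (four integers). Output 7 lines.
5127 0 0 5127
5280 0 0 5127
5297 0 0 5127
5428 0 0 5127
5428 0 0 5428
5596 0 0 5596
5596 41 41 5596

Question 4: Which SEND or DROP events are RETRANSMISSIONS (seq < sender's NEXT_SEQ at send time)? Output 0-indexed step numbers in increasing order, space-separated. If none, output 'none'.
Answer: 4

Derivation:
Step 0: SEND seq=5000 -> fresh
Step 1: DROP seq=5127 -> fresh
Step 2: SEND seq=5280 -> fresh
Step 3: SEND seq=5297 -> fresh
Step 4: SEND seq=5127 -> retransmit
Step 5: SEND seq=5428 -> fresh
Step 6: SEND seq=0 -> fresh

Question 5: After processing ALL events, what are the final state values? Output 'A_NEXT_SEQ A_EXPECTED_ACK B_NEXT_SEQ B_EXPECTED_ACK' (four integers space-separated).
After event 0: A_seq=5127 A_ack=0 B_seq=0 B_ack=5127
After event 1: A_seq=5280 A_ack=0 B_seq=0 B_ack=5127
After event 2: A_seq=5297 A_ack=0 B_seq=0 B_ack=5127
After event 3: A_seq=5428 A_ack=0 B_seq=0 B_ack=5127
After event 4: A_seq=5428 A_ack=0 B_seq=0 B_ack=5428
After event 5: A_seq=5596 A_ack=0 B_seq=0 B_ack=5596
After event 6: A_seq=5596 A_ack=41 B_seq=41 B_ack=5596

Answer: 5596 41 41 5596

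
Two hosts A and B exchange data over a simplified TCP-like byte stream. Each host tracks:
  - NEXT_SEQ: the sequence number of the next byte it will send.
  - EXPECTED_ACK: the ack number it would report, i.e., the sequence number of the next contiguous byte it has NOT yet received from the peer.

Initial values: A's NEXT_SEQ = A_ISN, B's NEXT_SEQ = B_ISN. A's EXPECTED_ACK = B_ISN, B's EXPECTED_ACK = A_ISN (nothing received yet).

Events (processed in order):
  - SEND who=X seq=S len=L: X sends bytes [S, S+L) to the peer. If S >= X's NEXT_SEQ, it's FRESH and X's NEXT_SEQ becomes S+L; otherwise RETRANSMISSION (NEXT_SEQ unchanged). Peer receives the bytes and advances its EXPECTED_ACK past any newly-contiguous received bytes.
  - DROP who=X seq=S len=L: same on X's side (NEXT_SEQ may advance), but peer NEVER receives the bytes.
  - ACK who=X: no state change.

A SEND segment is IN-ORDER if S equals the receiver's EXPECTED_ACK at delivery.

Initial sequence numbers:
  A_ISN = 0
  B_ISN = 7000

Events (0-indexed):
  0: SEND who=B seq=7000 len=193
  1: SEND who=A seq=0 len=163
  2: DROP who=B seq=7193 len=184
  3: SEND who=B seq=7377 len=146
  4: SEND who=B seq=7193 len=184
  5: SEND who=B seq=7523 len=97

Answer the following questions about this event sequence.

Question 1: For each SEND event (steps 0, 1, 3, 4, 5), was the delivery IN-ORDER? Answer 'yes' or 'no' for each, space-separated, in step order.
Answer: yes yes no yes yes

Derivation:
Step 0: SEND seq=7000 -> in-order
Step 1: SEND seq=0 -> in-order
Step 3: SEND seq=7377 -> out-of-order
Step 4: SEND seq=7193 -> in-order
Step 5: SEND seq=7523 -> in-order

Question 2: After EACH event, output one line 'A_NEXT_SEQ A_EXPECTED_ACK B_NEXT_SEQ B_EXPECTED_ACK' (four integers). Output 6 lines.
0 7193 7193 0
163 7193 7193 163
163 7193 7377 163
163 7193 7523 163
163 7523 7523 163
163 7620 7620 163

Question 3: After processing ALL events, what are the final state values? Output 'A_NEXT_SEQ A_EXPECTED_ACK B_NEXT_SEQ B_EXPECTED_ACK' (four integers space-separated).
Answer: 163 7620 7620 163

Derivation:
After event 0: A_seq=0 A_ack=7193 B_seq=7193 B_ack=0
After event 1: A_seq=163 A_ack=7193 B_seq=7193 B_ack=163
After event 2: A_seq=163 A_ack=7193 B_seq=7377 B_ack=163
After event 3: A_seq=163 A_ack=7193 B_seq=7523 B_ack=163
After event 4: A_seq=163 A_ack=7523 B_seq=7523 B_ack=163
After event 5: A_seq=163 A_ack=7620 B_seq=7620 B_ack=163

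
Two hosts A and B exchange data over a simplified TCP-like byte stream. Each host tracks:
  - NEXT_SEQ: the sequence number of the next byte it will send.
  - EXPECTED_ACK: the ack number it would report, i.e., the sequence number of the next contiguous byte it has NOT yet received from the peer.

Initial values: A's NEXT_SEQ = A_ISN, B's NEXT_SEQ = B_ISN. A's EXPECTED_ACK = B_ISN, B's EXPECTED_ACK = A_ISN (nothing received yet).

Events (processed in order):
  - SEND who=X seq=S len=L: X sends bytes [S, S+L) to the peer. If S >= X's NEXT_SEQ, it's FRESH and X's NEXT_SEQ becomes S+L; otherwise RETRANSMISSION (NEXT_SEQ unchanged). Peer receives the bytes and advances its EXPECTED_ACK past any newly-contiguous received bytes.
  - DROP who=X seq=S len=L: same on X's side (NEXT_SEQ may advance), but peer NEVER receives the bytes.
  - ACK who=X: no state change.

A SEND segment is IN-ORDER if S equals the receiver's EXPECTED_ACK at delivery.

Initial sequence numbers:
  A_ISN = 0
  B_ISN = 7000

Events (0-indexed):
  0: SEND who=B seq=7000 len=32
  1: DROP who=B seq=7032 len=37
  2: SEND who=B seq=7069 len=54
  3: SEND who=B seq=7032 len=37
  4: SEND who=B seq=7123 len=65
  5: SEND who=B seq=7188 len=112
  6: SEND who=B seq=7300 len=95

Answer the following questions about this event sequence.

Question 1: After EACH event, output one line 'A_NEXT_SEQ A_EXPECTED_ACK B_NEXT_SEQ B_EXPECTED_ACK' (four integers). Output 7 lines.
0 7032 7032 0
0 7032 7069 0
0 7032 7123 0
0 7123 7123 0
0 7188 7188 0
0 7300 7300 0
0 7395 7395 0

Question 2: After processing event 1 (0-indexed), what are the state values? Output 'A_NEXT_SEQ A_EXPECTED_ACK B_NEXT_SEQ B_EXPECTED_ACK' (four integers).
After event 0: A_seq=0 A_ack=7032 B_seq=7032 B_ack=0
After event 1: A_seq=0 A_ack=7032 B_seq=7069 B_ack=0

0 7032 7069 0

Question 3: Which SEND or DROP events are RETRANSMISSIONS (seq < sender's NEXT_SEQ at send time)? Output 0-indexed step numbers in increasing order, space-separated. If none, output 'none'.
Step 0: SEND seq=7000 -> fresh
Step 1: DROP seq=7032 -> fresh
Step 2: SEND seq=7069 -> fresh
Step 3: SEND seq=7032 -> retransmit
Step 4: SEND seq=7123 -> fresh
Step 5: SEND seq=7188 -> fresh
Step 6: SEND seq=7300 -> fresh

Answer: 3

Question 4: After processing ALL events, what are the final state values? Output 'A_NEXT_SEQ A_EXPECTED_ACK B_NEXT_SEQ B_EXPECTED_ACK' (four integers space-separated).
After event 0: A_seq=0 A_ack=7032 B_seq=7032 B_ack=0
After event 1: A_seq=0 A_ack=7032 B_seq=7069 B_ack=0
After event 2: A_seq=0 A_ack=7032 B_seq=7123 B_ack=0
After event 3: A_seq=0 A_ack=7123 B_seq=7123 B_ack=0
After event 4: A_seq=0 A_ack=7188 B_seq=7188 B_ack=0
After event 5: A_seq=0 A_ack=7300 B_seq=7300 B_ack=0
After event 6: A_seq=0 A_ack=7395 B_seq=7395 B_ack=0

Answer: 0 7395 7395 0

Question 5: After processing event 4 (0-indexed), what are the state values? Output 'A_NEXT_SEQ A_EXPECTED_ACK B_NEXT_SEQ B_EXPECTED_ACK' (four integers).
After event 0: A_seq=0 A_ack=7032 B_seq=7032 B_ack=0
After event 1: A_seq=0 A_ack=7032 B_seq=7069 B_ack=0
After event 2: A_seq=0 A_ack=7032 B_seq=7123 B_ack=0
After event 3: A_seq=0 A_ack=7123 B_seq=7123 B_ack=0
After event 4: A_seq=0 A_ack=7188 B_seq=7188 B_ack=0

0 7188 7188 0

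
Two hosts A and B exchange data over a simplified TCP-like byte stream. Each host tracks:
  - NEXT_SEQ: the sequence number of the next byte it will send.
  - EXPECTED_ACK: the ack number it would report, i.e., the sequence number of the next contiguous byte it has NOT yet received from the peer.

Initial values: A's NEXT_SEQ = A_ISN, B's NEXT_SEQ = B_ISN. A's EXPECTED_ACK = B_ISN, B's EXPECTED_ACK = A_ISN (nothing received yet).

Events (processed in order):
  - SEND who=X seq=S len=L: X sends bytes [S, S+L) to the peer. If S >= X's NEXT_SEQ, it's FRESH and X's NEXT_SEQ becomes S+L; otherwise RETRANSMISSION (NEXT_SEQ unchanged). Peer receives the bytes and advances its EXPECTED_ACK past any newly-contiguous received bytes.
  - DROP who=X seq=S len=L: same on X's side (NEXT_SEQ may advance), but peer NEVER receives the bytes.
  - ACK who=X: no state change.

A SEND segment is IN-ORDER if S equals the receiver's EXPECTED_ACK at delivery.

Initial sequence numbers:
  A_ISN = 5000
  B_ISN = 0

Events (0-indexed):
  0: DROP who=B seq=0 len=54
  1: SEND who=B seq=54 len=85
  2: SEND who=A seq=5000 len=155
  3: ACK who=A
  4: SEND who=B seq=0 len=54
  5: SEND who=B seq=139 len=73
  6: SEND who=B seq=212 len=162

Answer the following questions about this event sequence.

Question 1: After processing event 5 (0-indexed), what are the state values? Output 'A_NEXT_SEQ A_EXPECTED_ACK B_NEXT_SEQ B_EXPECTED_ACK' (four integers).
After event 0: A_seq=5000 A_ack=0 B_seq=54 B_ack=5000
After event 1: A_seq=5000 A_ack=0 B_seq=139 B_ack=5000
After event 2: A_seq=5155 A_ack=0 B_seq=139 B_ack=5155
After event 3: A_seq=5155 A_ack=0 B_seq=139 B_ack=5155
After event 4: A_seq=5155 A_ack=139 B_seq=139 B_ack=5155
After event 5: A_seq=5155 A_ack=212 B_seq=212 B_ack=5155

5155 212 212 5155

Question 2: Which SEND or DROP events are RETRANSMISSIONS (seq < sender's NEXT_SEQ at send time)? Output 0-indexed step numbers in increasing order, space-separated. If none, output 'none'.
Answer: 4

Derivation:
Step 0: DROP seq=0 -> fresh
Step 1: SEND seq=54 -> fresh
Step 2: SEND seq=5000 -> fresh
Step 4: SEND seq=0 -> retransmit
Step 5: SEND seq=139 -> fresh
Step 6: SEND seq=212 -> fresh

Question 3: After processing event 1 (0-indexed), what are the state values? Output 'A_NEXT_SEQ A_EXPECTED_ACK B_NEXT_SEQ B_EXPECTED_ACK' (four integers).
After event 0: A_seq=5000 A_ack=0 B_seq=54 B_ack=5000
After event 1: A_seq=5000 A_ack=0 B_seq=139 B_ack=5000

5000 0 139 5000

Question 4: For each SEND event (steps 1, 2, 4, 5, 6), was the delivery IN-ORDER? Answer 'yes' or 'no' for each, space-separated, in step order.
Step 1: SEND seq=54 -> out-of-order
Step 2: SEND seq=5000 -> in-order
Step 4: SEND seq=0 -> in-order
Step 5: SEND seq=139 -> in-order
Step 6: SEND seq=212 -> in-order

Answer: no yes yes yes yes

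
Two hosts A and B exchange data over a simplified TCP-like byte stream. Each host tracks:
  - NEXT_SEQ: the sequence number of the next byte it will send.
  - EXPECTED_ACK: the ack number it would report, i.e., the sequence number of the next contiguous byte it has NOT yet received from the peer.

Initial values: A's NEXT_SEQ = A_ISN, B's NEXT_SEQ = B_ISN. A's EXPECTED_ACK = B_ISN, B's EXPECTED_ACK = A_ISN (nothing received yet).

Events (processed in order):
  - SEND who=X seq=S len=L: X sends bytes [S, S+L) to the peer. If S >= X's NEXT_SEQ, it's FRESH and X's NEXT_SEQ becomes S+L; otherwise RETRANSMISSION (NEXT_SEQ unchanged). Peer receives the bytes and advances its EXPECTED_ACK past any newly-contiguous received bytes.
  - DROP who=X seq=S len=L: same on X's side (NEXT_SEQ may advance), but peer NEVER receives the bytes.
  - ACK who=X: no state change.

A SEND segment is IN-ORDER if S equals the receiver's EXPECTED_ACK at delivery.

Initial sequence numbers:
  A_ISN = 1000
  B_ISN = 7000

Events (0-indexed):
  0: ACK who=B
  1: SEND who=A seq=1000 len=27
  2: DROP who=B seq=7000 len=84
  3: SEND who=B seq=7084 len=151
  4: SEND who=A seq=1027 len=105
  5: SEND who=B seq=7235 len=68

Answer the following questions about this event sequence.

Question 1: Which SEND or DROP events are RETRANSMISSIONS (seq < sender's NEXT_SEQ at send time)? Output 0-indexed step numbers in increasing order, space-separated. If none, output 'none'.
Step 1: SEND seq=1000 -> fresh
Step 2: DROP seq=7000 -> fresh
Step 3: SEND seq=7084 -> fresh
Step 4: SEND seq=1027 -> fresh
Step 5: SEND seq=7235 -> fresh

Answer: none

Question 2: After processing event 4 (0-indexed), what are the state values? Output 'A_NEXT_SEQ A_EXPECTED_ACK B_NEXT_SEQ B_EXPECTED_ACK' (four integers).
After event 0: A_seq=1000 A_ack=7000 B_seq=7000 B_ack=1000
After event 1: A_seq=1027 A_ack=7000 B_seq=7000 B_ack=1027
After event 2: A_seq=1027 A_ack=7000 B_seq=7084 B_ack=1027
After event 3: A_seq=1027 A_ack=7000 B_seq=7235 B_ack=1027
After event 4: A_seq=1132 A_ack=7000 B_seq=7235 B_ack=1132

1132 7000 7235 1132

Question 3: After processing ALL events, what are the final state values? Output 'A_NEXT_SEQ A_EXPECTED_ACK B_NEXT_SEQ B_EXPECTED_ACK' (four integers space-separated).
After event 0: A_seq=1000 A_ack=7000 B_seq=7000 B_ack=1000
After event 1: A_seq=1027 A_ack=7000 B_seq=7000 B_ack=1027
After event 2: A_seq=1027 A_ack=7000 B_seq=7084 B_ack=1027
After event 3: A_seq=1027 A_ack=7000 B_seq=7235 B_ack=1027
After event 4: A_seq=1132 A_ack=7000 B_seq=7235 B_ack=1132
After event 5: A_seq=1132 A_ack=7000 B_seq=7303 B_ack=1132

Answer: 1132 7000 7303 1132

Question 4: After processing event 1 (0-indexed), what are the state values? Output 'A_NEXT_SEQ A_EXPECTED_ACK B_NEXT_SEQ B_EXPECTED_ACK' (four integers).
After event 0: A_seq=1000 A_ack=7000 B_seq=7000 B_ack=1000
After event 1: A_seq=1027 A_ack=7000 B_seq=7000 B_ack=1027

1027 7000 7000 1027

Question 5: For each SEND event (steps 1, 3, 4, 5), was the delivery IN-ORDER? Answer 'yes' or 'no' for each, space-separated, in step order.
Answer: yes no yes no

Derivation:
Step 1: SEND seq=1000 -> in-order
Step 3: SEND seq=7084 -> out-of-order
Step 4: SEND seq=1027 -> in-order
Step 5: SEND seq=7235 -> out-of-order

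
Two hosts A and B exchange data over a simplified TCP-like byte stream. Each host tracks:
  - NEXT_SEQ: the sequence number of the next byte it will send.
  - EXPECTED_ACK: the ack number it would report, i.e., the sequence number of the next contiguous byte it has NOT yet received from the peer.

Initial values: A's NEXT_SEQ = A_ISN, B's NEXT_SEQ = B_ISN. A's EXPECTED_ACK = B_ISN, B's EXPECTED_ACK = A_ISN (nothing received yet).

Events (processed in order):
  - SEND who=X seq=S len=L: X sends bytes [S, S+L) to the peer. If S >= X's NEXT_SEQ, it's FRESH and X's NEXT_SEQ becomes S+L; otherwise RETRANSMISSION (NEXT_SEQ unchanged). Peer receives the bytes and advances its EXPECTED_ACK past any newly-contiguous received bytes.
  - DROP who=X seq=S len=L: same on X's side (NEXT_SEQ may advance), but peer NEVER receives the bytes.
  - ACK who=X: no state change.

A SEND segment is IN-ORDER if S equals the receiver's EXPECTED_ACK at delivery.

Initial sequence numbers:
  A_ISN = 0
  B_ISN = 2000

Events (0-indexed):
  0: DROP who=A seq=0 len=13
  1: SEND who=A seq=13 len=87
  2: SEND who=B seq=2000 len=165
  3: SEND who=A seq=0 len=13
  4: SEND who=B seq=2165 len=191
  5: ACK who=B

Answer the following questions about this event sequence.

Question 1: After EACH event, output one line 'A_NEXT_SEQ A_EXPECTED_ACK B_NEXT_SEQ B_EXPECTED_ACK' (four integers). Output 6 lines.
13 2000 2000 0
100 2000 2000 0
100 2165 2165 0
100 2165 2165 100
100 2356 2356 100
100 2356 2356 100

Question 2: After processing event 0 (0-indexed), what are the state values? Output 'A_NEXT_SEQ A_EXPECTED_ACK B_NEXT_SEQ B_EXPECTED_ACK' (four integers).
After event 0: A_seq=13 A_ack=2000 B_seq=2000 B_ack=0

13 2000 2000 0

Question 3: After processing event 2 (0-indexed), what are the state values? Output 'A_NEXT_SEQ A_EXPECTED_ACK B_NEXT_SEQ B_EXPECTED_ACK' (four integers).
After event 0: A_seq=13 A_ack=2000 B_seq=2000 B_ack=0
After event 1: A_seq=100 A_ack=2000 B_seq=2000 B_ack=0
After event 2: A_seq=100 A_ack=2165 B_seq=2165 B_ack=0

100 2165 2165 0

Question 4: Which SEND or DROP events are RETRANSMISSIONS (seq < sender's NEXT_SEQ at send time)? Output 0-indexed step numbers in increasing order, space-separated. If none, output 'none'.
Answer: 3

Derivation:
Step 0: DROP seq=0 -> fresh
Step 1: SEND seq=13 -> fresh
Step 2: SEND seq=2000 -> fresh
Step 3: SEND seq=0 -> retransmit
Step 4: SEND seq=2165 -> fresh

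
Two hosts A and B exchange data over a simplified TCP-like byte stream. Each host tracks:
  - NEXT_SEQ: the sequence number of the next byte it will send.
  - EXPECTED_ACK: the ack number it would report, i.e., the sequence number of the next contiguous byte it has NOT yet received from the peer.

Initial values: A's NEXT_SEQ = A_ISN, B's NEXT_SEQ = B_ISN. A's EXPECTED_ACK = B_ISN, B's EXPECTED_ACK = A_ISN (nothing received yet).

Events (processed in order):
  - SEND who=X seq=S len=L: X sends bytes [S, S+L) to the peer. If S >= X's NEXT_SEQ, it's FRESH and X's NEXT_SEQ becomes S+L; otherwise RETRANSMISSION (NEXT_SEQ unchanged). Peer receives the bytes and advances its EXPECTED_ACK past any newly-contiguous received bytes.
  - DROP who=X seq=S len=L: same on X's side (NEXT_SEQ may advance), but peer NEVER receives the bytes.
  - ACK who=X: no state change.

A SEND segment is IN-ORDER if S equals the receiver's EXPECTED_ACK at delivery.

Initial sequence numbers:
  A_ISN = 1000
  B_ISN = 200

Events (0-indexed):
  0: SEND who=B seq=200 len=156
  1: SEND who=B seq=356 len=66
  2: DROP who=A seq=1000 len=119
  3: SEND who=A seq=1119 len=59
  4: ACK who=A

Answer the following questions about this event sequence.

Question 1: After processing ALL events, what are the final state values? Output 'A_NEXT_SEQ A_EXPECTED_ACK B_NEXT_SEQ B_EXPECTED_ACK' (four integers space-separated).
Answer: 1178 422 422 1000

Derivation:
After event 0: A_seq=1000 A_ack=356 B_seq=356 B_ack=1000
After event 1: A_seq=1000 A_ack=422 B_seq=422 B_ack=1000
After event 2: A_seq=1119 A_ack=422 B_seq=422 B_ack=1000
After event 3: A_seq=1178 A_ack=422 B_seq=422 B_ack=1000
After event 4: A_seq=1178 A_ack=422 B_seq=422 B_ack=1000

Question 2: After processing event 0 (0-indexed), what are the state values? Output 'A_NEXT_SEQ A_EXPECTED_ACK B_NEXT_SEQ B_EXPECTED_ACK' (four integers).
After event 0: A_seq=1000 A_ack=356 B_seq=356 B_ack=1000

1000 356 356 1000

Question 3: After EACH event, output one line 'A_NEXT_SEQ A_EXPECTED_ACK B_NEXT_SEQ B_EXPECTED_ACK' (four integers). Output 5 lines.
1000 356 356 1000
1000 422 422 1000
1119 422 422 1000
1178 422 422 1000
1178 422 422 1000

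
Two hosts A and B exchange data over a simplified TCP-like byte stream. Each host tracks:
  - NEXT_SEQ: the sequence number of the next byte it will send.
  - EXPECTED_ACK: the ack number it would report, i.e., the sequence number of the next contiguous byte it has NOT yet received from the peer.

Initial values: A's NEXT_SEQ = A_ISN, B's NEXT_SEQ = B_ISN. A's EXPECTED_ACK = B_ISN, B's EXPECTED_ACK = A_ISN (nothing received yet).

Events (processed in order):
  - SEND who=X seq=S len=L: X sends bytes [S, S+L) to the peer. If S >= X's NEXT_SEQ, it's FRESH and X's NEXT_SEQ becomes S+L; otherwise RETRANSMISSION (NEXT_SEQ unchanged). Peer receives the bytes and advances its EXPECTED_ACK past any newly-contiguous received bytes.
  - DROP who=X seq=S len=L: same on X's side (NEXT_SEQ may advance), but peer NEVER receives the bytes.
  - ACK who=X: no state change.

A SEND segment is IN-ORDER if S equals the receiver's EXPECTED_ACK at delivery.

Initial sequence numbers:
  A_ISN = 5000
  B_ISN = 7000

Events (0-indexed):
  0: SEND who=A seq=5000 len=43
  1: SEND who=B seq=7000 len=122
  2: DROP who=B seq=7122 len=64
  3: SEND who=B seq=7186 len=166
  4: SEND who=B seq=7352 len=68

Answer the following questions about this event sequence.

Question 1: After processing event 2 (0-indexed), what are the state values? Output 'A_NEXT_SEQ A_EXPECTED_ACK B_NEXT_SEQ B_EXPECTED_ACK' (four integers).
After event 0: A_seq=5043 A_ack=7000 B_seq=7000 B_ack=5043
After event 1: A_seq=5043 A_ack=7122 B_seq=7122 B_ack=5043
After event 2: A_seq=5043 A_ack=7122 B_seq=7186 B_ack=5043

5043 7122 7186 5043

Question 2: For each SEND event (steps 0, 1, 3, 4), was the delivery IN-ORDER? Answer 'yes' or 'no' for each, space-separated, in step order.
Step 0: SEND seq=5000 -> in-order
Step 1: SEND seq=7000 -> in-order
Step 3: SEND seq=7186 -> out-of-order
Step 4: SEND seq=7352 -> out-of-order

Answer: yes yes no no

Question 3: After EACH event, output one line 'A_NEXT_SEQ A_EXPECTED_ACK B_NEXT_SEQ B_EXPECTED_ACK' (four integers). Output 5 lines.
5043 7000 7000 5043
5043 7122 7122 5043
5043 7122 7186 5043
5043 7122 7352 5043
5043 7122 7420 5043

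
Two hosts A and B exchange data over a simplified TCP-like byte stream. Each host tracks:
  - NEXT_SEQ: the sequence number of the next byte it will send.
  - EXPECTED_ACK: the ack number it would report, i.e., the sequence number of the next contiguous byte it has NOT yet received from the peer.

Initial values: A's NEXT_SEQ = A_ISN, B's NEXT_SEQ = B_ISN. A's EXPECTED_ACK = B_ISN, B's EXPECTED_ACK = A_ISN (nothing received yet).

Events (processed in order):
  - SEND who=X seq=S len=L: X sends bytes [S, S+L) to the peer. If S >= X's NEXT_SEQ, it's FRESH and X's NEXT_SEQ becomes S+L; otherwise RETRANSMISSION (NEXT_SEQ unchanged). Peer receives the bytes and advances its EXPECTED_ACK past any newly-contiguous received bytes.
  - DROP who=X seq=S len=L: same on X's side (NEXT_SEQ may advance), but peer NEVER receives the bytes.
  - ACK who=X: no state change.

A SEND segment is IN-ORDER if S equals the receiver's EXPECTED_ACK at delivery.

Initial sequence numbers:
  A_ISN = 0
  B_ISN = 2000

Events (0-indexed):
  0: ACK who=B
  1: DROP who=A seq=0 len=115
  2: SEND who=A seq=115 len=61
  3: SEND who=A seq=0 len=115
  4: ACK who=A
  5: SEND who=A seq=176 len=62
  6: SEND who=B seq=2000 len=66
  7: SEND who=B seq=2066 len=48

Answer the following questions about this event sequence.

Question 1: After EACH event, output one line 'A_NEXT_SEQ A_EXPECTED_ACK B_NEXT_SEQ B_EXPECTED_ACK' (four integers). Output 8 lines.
0 2000 2000 0
115 2000 2000 0
176 2000 2000 0
176 2000 2000 176
176 2000 2000 176
238 2000 2000 238
238 2066 2066 238
238 2114 2114 238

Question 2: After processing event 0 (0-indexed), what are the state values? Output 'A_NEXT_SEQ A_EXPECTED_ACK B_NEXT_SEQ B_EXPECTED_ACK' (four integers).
After event 0: A_seq=0 A_ack=2000 B_seq=2000 B_ack=0

0 2000 2000 0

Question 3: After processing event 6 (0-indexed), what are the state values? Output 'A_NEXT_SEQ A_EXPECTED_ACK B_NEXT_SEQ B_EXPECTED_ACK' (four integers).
After event 0: A_seq=0 A_ack=2000 B_seq=2000 B_ack=0
After event 1: A_seq=115 A_ack=2000 B_seq=2000 B_ack=0
After event 2: A_seq=176 A_ack=2000 B_seq=2000 B_ack=0
After event 3: A_seq=176 A_ack=2000 B_seq=2000 B_ack=176
After event 4: A_seq=176 A_ack=2000 B_seq=2000 B_ack=176
After event 5: A_seq=238 A_ack=2000 B_seq=2000 B_ack=238
After event 6: A_seq=238 A_ack=2066 B_seq=2066 B_ack=238

238 2066 2066 238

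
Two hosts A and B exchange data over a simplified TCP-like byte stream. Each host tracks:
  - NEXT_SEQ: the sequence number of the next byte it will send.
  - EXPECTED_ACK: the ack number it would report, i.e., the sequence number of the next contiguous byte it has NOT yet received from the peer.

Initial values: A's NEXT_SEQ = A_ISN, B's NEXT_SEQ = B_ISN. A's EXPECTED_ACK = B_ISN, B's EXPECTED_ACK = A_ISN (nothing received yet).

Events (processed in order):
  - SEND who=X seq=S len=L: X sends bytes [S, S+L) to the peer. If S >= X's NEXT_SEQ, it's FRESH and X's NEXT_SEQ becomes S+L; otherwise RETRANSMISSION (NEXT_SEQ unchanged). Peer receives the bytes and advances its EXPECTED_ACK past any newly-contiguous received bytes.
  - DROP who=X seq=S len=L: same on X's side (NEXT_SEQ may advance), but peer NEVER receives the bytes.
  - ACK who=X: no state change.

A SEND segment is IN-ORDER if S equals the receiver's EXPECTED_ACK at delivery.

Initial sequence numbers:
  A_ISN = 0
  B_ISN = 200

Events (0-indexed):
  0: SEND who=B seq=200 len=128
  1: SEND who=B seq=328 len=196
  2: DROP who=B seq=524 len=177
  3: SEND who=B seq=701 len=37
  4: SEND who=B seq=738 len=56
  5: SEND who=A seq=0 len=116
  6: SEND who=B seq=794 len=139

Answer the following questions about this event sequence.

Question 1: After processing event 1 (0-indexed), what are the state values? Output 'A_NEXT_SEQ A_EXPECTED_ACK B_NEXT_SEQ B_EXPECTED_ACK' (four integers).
After event 0: A_seq=0 A_ack=328 B_seq=328 B_ack=0
After event 1: A_seq=0 A_ack=524 B_seq=524 B_ack=0

0 524 524 0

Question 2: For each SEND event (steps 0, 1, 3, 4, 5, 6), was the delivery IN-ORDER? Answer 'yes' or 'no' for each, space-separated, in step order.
Step 0: SEND seq=200 -> in-order
Step 1: SEND seq=328 -> in-order
Step 3: SEND seq=701 -> out-of-order
Step 4: SEND seq=738 -> out-of-order
Step 5: SEND seq=0 -> in-order
Step 6: SEND seq=794 -> out-of-order

Answer: yes yes no no yes no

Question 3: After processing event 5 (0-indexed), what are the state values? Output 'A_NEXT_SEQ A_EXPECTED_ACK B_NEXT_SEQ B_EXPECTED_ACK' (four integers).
After event 0: A_seq=0 A_ack=328 B_seq=328 B_ack=0
After event 1: A_seq=0 A_ack=524 B_seq=524 B_ack=0
After event 2: A_seq=0 A_ack=524 B_seq=701 B_ack=0
After event 3: A_seq=0 A_ack=524 B_seq=738 B_ack=0
After event 4: A_seq=0 A_ack=524 B_seq=794 B_ack=0
After event 5: A_seq=116 A_ack=524 B_seq=794 B_ack=116

116 524 794 116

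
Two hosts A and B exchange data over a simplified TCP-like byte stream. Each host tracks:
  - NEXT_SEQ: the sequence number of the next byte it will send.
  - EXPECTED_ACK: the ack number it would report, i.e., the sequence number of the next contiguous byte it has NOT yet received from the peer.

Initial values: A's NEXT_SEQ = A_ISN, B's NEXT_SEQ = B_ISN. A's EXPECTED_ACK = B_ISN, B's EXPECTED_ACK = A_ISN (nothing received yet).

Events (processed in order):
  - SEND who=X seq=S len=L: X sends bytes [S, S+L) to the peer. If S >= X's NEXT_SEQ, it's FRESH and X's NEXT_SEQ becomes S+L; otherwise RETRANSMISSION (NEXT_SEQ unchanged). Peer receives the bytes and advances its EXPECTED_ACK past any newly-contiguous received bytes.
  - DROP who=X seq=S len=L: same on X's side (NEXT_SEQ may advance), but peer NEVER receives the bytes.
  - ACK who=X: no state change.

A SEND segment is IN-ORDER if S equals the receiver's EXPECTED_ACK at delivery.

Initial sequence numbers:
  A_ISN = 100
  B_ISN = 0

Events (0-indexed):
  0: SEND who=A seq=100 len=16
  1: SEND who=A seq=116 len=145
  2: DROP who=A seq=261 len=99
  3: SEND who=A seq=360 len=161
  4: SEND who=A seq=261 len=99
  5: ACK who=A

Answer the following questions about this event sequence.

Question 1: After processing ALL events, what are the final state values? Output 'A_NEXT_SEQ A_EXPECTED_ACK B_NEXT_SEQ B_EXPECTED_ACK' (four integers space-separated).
Answer: 521 0 0 521

Derivation:
After event 0: A_seq=116 A_ack=0 B_seq=0 B_ack=116
After event 1: A_seq=261 A_ack=0 B_seq=0 B_ack=261
After event 2: A_seq=360 A_ack=0 B_seq=0 B_ack=261
After event 3: A_seq=521 A_ack=0 B_seq=0 B_ack=261
After event 4: A_seq=521 A_ack=0 B_seq=0 B_ack=521
After event 5: A_seq=521 A_ack=0 B_seq=0 B_ack=521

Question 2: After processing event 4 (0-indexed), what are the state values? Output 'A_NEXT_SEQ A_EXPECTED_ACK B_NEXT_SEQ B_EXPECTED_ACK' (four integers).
After event 0: A_seq=116 A_ack=0 B_seq=0 B_ack=116
After event 1: A_seq=261 A_ack=0 B_seq=0 B_ack=261
After event 2: A_seq=360 A_ack=0 B_seq=0 B_ack=261
After event 3: A_seq=521 A_ack=0 B_seq=0 B_ack=261
After event 4: A_seq=521 A_ack=0 B_seq=0 B_ack=521

521 0 0 521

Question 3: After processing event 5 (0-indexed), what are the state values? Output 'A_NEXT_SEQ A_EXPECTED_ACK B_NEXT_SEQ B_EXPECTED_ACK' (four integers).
After event 0: A_seq=116 A_ack=0 B_seq=0 B_ack=116
After event 1: A_seq=261 A_ack=0 B_seq=0 B_ack=261
After event 2: A_seq=360 A_ack=0 B_seq=0 B_ack=261
After event 3: A_seq=521 A_ack=0 B_seq=0 B_ack=261
After event 4: A_seq=521 A_ack=0 B_seq=0 B_ack=521
After event 5: A_seq=521 A_ack=0 B_seq=0 B_ack=521

521 0 0 521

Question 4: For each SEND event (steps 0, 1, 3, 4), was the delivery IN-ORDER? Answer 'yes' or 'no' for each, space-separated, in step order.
Step 0: SEND seq=100 -> in-order
Step 1: SEND seq=116 -> in-order
Step 3: SEND seq=360 -> out-of-order
Step 4: SEND seq=261 -> in-order

Answer: yes yes no yes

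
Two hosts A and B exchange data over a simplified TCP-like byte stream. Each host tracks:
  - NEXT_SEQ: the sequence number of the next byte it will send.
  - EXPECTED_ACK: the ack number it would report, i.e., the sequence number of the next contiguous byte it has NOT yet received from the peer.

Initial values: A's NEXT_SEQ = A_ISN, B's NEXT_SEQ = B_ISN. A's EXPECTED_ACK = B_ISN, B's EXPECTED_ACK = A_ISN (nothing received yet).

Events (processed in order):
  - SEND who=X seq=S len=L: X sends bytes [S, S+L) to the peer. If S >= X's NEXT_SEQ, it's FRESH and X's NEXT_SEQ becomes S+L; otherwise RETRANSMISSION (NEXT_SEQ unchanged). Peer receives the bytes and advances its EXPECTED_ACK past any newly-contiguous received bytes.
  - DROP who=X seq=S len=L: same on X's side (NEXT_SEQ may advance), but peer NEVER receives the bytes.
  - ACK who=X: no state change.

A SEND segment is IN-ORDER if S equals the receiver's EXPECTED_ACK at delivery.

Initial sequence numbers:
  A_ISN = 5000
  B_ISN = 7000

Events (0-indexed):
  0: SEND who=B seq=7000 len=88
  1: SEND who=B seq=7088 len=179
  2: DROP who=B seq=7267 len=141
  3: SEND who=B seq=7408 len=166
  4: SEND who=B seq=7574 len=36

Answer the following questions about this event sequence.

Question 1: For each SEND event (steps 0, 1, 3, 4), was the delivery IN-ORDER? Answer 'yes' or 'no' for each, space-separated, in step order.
Answer: yes yes no no

Derivation:
Step 0: SEND seq=7000 -> in-order
Step 1: SEND seq=7088 -> in-order
Step 3: SEND seq=7408 -> out-of-order
Step 4: SEND seq=7574 -> out-of-order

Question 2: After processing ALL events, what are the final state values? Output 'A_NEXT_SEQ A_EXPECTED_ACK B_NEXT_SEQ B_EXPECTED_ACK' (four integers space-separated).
After event 0: A_seq=5000 A_ack=7088 B_seq=7088 B_ack=5000
After event 1: A_seq=5000 A_ack=7267 B_seq=7267 B_ack=5000
After event 2: A_seq=5000 A_ack=7267 B_seq=7408 B_ack=5000
After event 3: A_seq=5000 A_ack=7267 B_seq=7574 B_ack=5000
After event 4: A_seq=5000 A_ack=7267 B_seq=7610 B_ack=5000

Answer: 5000 7267 7610 5000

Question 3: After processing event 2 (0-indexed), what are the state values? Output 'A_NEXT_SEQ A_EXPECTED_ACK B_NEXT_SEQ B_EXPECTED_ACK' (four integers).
After event 0: A_seq=5000 A_ack=7088 B_seq=7088 B_ack=5000
After event 1: A_seq=5000 A_ack=7267 B_seq=7267 B_ack=5000
After event 2: A_seq=5000 A_ack=7267 B_seq=7408 B_ack=5000

5000 7267 7408 5000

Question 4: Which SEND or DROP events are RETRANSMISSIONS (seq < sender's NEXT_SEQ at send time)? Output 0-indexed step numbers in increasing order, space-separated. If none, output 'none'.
Step 0: SEND seq=7000 -> fresh
Step 1: SEND seq=7088 -> fresh
Step 2: DROP seq=7267 -> fresh
Step 3: SEND seq=7408 -> fresh
Step 4: SEND seq=7574 -> fresh

Answer: none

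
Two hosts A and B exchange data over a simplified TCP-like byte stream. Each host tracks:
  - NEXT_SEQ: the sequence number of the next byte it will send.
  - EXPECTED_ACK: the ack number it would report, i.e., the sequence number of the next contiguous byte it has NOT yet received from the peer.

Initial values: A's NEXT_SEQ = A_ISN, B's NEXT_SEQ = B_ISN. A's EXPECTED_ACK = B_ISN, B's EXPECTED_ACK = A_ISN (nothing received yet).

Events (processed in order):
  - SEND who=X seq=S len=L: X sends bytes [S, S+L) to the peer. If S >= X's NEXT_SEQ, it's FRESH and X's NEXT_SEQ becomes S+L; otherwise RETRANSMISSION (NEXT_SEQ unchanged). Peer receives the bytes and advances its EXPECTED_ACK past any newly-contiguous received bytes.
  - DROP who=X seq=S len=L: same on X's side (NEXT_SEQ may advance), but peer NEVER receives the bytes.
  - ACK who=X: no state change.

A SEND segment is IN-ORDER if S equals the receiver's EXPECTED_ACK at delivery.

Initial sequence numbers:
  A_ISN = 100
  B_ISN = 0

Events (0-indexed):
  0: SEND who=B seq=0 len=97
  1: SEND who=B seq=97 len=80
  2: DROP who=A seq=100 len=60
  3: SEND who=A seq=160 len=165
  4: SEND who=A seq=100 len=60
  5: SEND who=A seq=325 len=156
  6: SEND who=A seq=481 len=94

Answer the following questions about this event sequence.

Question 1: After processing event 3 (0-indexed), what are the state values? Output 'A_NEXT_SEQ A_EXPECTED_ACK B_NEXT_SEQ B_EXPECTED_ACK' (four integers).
After event 0: A_seq=100 A_ack=97 B_seq=97 B_ack=100
After event 1: A_seq=100 A_ack=177 B_seq=177 B_ack=100
After event 2: A_seq=160 A_ack=177 B_seq=177 B_ack=100
After event 3: A_seq=325 A_ack=177 B_seq=177 B_ack=100

325 177 177 100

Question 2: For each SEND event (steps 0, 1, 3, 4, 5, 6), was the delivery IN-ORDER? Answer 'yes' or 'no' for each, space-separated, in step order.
Step 0: SEND seq=0 -> in-order
Step 1: SEND seq=97 -> in-order
Step 3: SEND seq=160 -> out-of-order
Step 4: SEND seq=100 -> in-order
Step 5: SEND seq=325 -> in-order
Step 6: SEND seq=481 -> in-order

Answer: yes yes no yes yes yes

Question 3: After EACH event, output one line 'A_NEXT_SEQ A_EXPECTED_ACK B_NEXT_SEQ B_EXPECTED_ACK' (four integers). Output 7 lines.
100 97 97 100
100 177 177 100
160 177 177 100
325 177 177 100
325 177 177 325
481 177 177 481
575 177 177 575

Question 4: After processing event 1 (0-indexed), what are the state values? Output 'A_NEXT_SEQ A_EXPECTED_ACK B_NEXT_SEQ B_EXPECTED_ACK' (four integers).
After event 0: A_seq=100 A_ack=97 B_seq=97 B_ack=100
After event 1: A_seq=100 A_ack=177 B_seq=177 B_ack=100

100 177 177 100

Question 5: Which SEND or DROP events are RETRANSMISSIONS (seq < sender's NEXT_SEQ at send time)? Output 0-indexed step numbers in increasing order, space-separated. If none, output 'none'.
Answer: 4

Derivation:
Step 0: SEND seq=0 -> fresh
Step 1: SEND seq=97 -> fresh
Step 2: DROP seq=100 -> fresh
Step 3: SEND seq=160 -> fresh
Step 4: SEND seq=100 -> retransmit
Step 5: SEND seq=325 -> fresh
Step 6: SEND seq=481 -> fresh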